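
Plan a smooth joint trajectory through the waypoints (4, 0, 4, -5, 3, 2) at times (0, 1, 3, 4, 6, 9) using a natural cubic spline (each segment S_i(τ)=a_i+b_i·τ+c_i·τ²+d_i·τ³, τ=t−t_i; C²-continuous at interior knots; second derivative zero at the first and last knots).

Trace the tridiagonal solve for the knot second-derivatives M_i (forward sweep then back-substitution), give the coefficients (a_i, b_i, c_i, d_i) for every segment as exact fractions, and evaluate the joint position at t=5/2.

  seg 0: a=4 b=-7795/1299 c=0 d=2599/1299
  seg 1: a=0 b=2/1299 c=2599/433 d=-6499/2598
  seg 2: a=4 b=-7804/1299 c=-3900/433 d=7813/1299
  seg 3: a=-5 b=-7765/1299 c=3913/433 d=-10517/5196
  seg 4: a=3 b=7640/1299 c=-2691/866 d=299/866
S(5/2) = 35089/6928

Δ: Δ0=-4, Δ1=2, Δ2=-9, Δ3=4, Δ4=-1/3
row 1: diag=6, rhs=36; c'=1/3, d'=6
row 2: denom=6−2·1/3=16/3; d'=(-66−2·6)/(16/3)=-117/8
row 3: denom=6−1·3/16=93/16; d'=(78−1·-117/8)/(93/16)=494/31
row 4: denom=10−2·32/93=866/93; d'=(-26−2·494/31)/(866/93)=-2691/433
back: M4=-2691/433
back: M3=494/31−32/93·-2691/433=7826/433
back: M2=-117/8−3/16·7826/433=-7800/433
back: M1=6−1/3·-7800/433=5198/433
M: M0=0, M1=5198/433, M2=-7800/433, M3=7826/433, M4=-2691/433, M5=0
seg 0: a=4, c=M0/2=0, d=(M1−M0)/(6·1)=2599/1299, b=Δ0−h0·(2M0+M1)/6=-7795/1299
seg 1: a=0, c=M1/2=2599/433, d=(M2−M1)/(6·2)=-6499/2598, b=Δ1−h1·(2M1+M2)/6=2/1299
seg 2: a=4, c=M2/2=-3900/433, d=(M3−M2)/(6·1)=7813/1299, b=Δ2−h2·(2M2+M3)/6=-7804/1299
seg 3: a=-5, c=M3/2=3913/433, d=(M4−M3)/(6·2)=-10517/5196, b=Δ3−h3·(2M3+M4)/6=-7765/1299
seg 4: a=3, c=M4/2=-2691/866, d=(M5−M4)/(6·3)=299/866, b=Δ4−h4·(2M4+M5)/6=7640/1299
t_q=5/2 → seg 1, τ=3/2; S=0+2/1299·τ+2599/433·τ²+-6499/2598·τ³=35089/6928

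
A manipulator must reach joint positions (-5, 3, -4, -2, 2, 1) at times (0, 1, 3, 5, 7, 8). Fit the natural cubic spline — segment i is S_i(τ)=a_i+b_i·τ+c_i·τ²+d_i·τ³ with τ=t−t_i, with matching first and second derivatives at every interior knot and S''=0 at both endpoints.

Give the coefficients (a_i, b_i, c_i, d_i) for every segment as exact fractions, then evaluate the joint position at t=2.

Δ: Δ0=8, Δ1=-7/2, Δ2=1, Δ3=2, Δ4=-1
row 1: diag=6, rhs=-69; c'=1/3, d'=-23/2
row 2: denom=8−2·1/3=22/3; d'=(27−2·-23/2)/(22/3)=75/11
row 3: denom=8−2·3/11=82/11; d'=(6−2·75/11)/(82/11)=-42/41
row 4: denom=6−2·11/41=224/41; d'=(-18−2·-42/41)/(224/41)=-327/112
back: M4=-327/112
back: M3=-42/41−11/41·-327/112=-27/112
back: M2=75/11−3/11·-27/112=771/112
back: M1=-23/2−1/3·771/112=-1545/112
M: M0=0, M1=-1545/112, M2=771/112, M3=-27/112, M4=-327/112, M5=0
seg 0: a=-5, c=M0/2=0, d=(M1−M0)/(6·1)=-515/224, b=Δ0−h0·(2M0+M1)/6=2307/224
seg 1: a=3, c=M1/2=-1545/224, d=(M2−M1)/(6·2)=193/112, b=Δ1−h1·(2M1+M2)/6=381/112
seg 2: a=-4, c=M2/2=771/224, d=(M3−M2)/(6·2)=-19/32, b=Δ2−h2·(2M2+M3)/6=-393/112
seg 3: a=-2, c=M3/2=-27/224, d=(M4−M3)/(6·2)=-25/112, b=Δ3−h3·(2M3+M4)/6=351/112
seg 4: a=2, c=M4/2=-327/224, d=(M5−M4)/(6·1)=109/224, b=Δ4−h4·(2M4+M5)/6=-3/112
t_q=2 → seg 1, τ=1; S=3+381/112·τ+-1545/224·τ²+193/112·τ³=275/224

  seg 0: a=-5 b=2307/224 c=0 d=-515/224
  seg 1: a=3 b=381/112 c=-1545/224 d=193/112
  seg 2: a=-4 b=-393/112 c=771/224 d=-19/32
  seg 3: a=-2 b=351/112 c=-27/224 d=-25/112
  seg 4: a=2 b=-3/112 c=-327/224 d=109/224
S(2) = 275/224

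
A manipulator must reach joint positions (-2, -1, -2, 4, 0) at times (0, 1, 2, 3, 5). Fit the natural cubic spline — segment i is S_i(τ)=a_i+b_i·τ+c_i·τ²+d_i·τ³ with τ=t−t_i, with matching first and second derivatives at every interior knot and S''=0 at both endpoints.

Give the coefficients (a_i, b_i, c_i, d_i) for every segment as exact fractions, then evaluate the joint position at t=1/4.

Δ: Δ0=1, Δ1=-1, Δ2=6, Δ3=-2
row 1: diag=4, rhs=-12; c'=1/4, d'=-3
row 2: denom=4−1·1/4=15/4; d'=(42−1·-3)/(15/4)=12
row 3: denom=6−1·4/15=86/15; d'=(-48−1·12)/(86/15)=-450/43
back: M3=-450/43
back: M2=12−4/15·-450/43=636/43
back: M1=-3−1/4·636/43=-288/43
M: M0=0, M1=-288/43, M2=636/43, M3=-450/43, M4=0
seg 0: a=-2, c=M0/2=0, d=(M1−M0)/(6·1)=-48/43, b=Δ0−h0·(2M0+M1)/6=91/43
seg 1: a=-1, c=M1/2=-144/43, d=(M2−M1)/(6·1)=154/43, b=Δ1−h1·(2M1+M2)/6=-53/43
seg 2: a=-2, c=M2/2=318/43, d=(M3−M2)/(6·1)=-181/43, b=Δ2−h2·(2M2+M3)/6=121/43
seg 3: a=4, c=M3/2=-225/43, d=(M4−M3)/(6·2)=75/86, b=Δ3−h3·(2M3+M4)/6=214/43
t_q=1/4 → seg 0, τ=1/4; S=-2+91/43·τ+0·τ²+-48/43·τ³=-64/43

  seg 0: a=-2 b=91/43 c=0 d=-48/43
  seg 1: a=-1 b=-53/43 c=-144/43 d=154/43
  seg 2: a=-2 b=121/43 c=318/43 d=-181/43
  seg 3: a=4 b=214/43 c=-225/43 d=75/86
S(1/4) = -64/43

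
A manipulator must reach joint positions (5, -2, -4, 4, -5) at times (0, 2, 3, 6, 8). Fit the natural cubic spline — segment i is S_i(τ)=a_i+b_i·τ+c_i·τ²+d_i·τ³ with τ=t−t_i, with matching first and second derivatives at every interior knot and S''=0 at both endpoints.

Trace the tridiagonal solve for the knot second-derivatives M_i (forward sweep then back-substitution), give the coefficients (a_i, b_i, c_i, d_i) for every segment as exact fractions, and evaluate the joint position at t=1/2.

  seg 0: a=5 b=-2299/624 c=0 d=115/2496
  seg 1: a=-2 b=-977/312 c=115/416 d=1067/1248
  seg 2: a=-4 b=-17/1248 c=591/208 d=-187/288
  seg 3: a=4 b=-155/312 c=-1249/416 d=1249/2496
S(1/2) = 21057/6656

Δ: Δ0=-7/2, Δ1=-2, Δ2=8/3, Δ3=-9/2
row 1: diag=6, rhs=9; c'=1/6, d'=3/2
row 2: denom=8−1·1/6=47/6; d'=(28−1·3/2)/(47/6)=159/47
row 3: denom=10−3·18/47=416/47; d'=(-43−3·159/47)/(416/47)=-1249/208
back: M3=-1249/208
back: M2=159/47−18/47·-1249/208=591/104
back: M1=3/2−1/6·591/104=115/208
M: M0=0, M1=115/208, M2=591/104, M3=-1249/208, M4=0
seg 0: a=5, c=M0/2=0, d=(M1−M0)/(6·2)=115/2496, b=Δ0−h0·(2M0+M1)/6=-2299/624
seg 1: a=-2, c=M1/2=115/416, d=(M2−M1)/(6·1)=1067/1248, b=Δ1−h1·(2M1+M2)/6=-977/312
seg 2: a=-4, c=M2/2=591/208, d=(M3−M2)/(6·3)=-187/288, b=Δ2−h2·(2M2+M3)/6=-17/1248
seg 3: a=4, c=M3/2=-1249/416, d=(M4−M3)/(6·2)=1249/2496, b=Δ3−h3·(2M3+M4)/6=-155/312
t_q=1/2 → seg 0, τ=1/2; S=5+-2299/624·τ+0·τ²+115/2496·τ³=21057/6656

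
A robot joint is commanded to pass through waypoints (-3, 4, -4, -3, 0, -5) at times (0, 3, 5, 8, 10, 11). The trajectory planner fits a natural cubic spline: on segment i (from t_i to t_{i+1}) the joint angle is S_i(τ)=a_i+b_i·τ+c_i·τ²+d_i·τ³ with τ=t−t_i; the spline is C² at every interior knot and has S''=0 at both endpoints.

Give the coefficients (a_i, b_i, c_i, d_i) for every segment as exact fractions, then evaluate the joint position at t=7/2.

  seg 0: a=-3 b=10997/2418 c=0 d=-595/2418
  seg 1: a=4 b=-2534/1209 c=-1785/806 d=3053/4836
  seg 2: a=-4 b=-4085/1209 c=634/403 d=-406/3627
  seg 3: a=-3 b=3673/1209 c=228/403 d=-6455/9672
  seg 4: a=0 b=-6547/2418 c=-5543/1612 d=5543/4836
S(7/2) = 31947/12896

Δ: Δ0=7/3, Δ1=-4, Δ2=1/3, Δ3=3/2, Δ4=-5
row 1: diag=10, rhs=-38; c'=1/5, d'=-19/5
row 2: denom=10−2·1/5=48/5; d'=(26−2·-19/5)/(48/5)=7/2
row 3: denom=10−3·5/16=145/16; d'=(7−3·7/2)/(145/16)=-56/145
row 4: denom=6−2·32/145=806/145; d'=(-39−2·-56/145)/(806/145)=-5543/806
back: M4=-5543/806
back: M3=-56/145−32/145·-5543/806=456/403
back: M2=7/2−5/16·456/403=1268/403
back: M1=-19/5−1/5·1268/403=-1785/403
M: M0=0, M1=-1785/403, M2=1268/403, M3=456/403, M4=-5543/806, M5=0
seg 0: a=-3, c=M0/2=0, d=(M1−M0)/(6·3)=-595/2418, b=Δ0−h0·(2M0+M1)/6=10997/2418
seg 1: a=4, c=M1/2=-1785/806, d=(M2−M1)/(6·2)=3053/4836, b=Δ1−h1·(2M1+M2)/6=-2534/1209
seg 2: a=-4, c=M2/2=634/403, d=(M3−M2)/(6·3)=-406/3627, b=Δ2−h2·(2M2+M3)/6=-4085/1209
seg 3: a=-3, c=M3/2=228/403, d=(M4−M3)/(6·2)=-6455/9672, b=Δ3−h3·(2M3+M4)/6=3673/1209
seg 4: a=0, c=M4/2=-5543/1612, d=(M5−M4)/(6·1)=5543/4836, b=Δ4−h4·(2M4+M5)/6=-6547/2418
t_q=7/2 → seg 1, τ=1/2; S=4+-2534/1209·τ+-1785/806·τ²+3053/4836·τ³=31947/12896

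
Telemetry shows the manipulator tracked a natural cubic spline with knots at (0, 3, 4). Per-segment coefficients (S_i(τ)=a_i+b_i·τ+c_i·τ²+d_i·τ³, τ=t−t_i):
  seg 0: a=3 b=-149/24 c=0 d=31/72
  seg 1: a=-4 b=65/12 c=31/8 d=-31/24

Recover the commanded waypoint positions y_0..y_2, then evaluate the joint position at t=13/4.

y_0=3 y_1=-4 y_2=4
S(13/4) = -1241/512

y_0 = S_0(0) = a_0 = 3
y_1 = S_1(0) = a_1 = -4
y_2 = S_1(1) = 4
t_q=13/4 is in segment 1 (τ=1/4); S_1(τ)=-1241/512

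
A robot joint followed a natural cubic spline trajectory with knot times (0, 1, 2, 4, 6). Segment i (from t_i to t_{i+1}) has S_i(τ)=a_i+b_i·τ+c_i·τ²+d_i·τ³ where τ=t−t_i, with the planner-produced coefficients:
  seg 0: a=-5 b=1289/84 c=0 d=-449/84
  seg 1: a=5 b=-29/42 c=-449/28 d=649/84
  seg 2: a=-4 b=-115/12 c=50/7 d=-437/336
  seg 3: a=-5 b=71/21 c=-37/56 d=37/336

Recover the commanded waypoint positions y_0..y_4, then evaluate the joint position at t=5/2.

y_0=-5 y_1=5 y_2=-4 y_3=-5 y_4=0
S(5/2) = -6423/896

y_0 = S_0(0) = a_0 = -5
y_1 = S_1(0) = a_1 = 5
y_2 = S_2(0) = a_2 = -4
y_3 = S_3(0) = a_3 = -5
y_4 = S_3(2) = 0
t_q=5/2 is in segment 2 (τ=1/2); S_2(τ)=-6423/896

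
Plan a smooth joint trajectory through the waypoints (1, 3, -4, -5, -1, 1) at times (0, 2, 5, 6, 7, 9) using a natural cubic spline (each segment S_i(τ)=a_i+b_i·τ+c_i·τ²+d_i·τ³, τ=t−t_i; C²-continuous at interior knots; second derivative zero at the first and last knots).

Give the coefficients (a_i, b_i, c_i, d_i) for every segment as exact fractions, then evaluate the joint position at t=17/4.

  seg 0: a=1 b=8237/4719 c=0 d=-1759/9438
  seg 1: a=3 b=-2317/4719 c=-1759/1573 d=61/363
  seg 2: a=-4 b=-12568/4719 c=620/1573 d=5989/4719
  seg 3: a=-5 b=829/429 c=6609/1573 d=-10070/4719
  seg 4: a=-1 b=18563/4719 c=-3461/1573 d=3461/9438
S(17/4) = -16947/9152

Δ: Δ0=1, Δ1=-7/3, Δ2=-1, Δ3=4, Δ4=1
row 1: diag=10, rhs=-20; c'=3/10, d'=-2
row 2: denom=8−3·3/10=71/10; d'=(8−3·-2)/(71/10)=140/71
row 3: denom=4−1·10/71=274/71; d'=(30−1·140/71)/(274/71)=995/137
row 4: denom=6−1·71/274=1573/274; d'=(-18−1·995/137)/(1573/274)=-6922/1573
back: M4=-6922/1573
back: M3=995/137−71/274·-6922/1573=13218/1573
back: M2=140/71−10/71·13218/1573=1240/1573
back: M1=-2−3/10·1240/1573=-3518/1573
M: M0=0, M1=-3518/1573, M2=1240/1573, M3=13218/1573, M4=-6922/1573, M5=0
seg 0: a=1, c=M0/2=0, d=(M1−M0)/(6·2)=-1759/9438, b=Δ0−h0·(2M0+M1)/6=8237/4719
seg 1: a=3, c=M1/2=-1759/1573, d=(M2−M1)/(6·3)=61/363, b=Δ1−h1·(2M1+M2)/6=-2317/4719
seg 2: a=-4, c=M2/2=620/1573, d=(M3−M2)/(6·1)=5989/4719, b=Δ2−h2·(2M2+M3)/6=-12568/4719
seg 3: a=-5, c=M3/2=6609/1573, d=(M4−M3)/(6·1)=-10070/4719, b=Δ3−h3·(2M3+M4)/6=829/429
seg 4: a=-1, c=M4/2=-3461/1573, d=(M5−M4)/(6·2)=3461/9438, b=Δ4−h4·(2M4+M5)/6=18563/4719
t_q=17/4 → seg 1, τ=9/4; S=3+-2317/4719·τ+-1759/1573·τ²+61/363·τ³=-16947/9152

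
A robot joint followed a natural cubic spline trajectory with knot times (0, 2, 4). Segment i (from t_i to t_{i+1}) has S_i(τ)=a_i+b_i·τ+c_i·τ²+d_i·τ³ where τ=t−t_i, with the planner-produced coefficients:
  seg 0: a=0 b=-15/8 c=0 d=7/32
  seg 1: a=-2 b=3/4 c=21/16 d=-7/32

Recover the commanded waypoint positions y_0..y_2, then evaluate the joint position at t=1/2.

y_0 = S_0(0) = a_0 = 0
y_1 = S_1(0) = a_1 = -2
y_2 = S_1(2) = 3
t_q=1/2 is in segment 0 (τ=1/2); S_0(τ)=-233/256

y_0=0 y_1=-2 y_2=3
S(1/2) = -233/256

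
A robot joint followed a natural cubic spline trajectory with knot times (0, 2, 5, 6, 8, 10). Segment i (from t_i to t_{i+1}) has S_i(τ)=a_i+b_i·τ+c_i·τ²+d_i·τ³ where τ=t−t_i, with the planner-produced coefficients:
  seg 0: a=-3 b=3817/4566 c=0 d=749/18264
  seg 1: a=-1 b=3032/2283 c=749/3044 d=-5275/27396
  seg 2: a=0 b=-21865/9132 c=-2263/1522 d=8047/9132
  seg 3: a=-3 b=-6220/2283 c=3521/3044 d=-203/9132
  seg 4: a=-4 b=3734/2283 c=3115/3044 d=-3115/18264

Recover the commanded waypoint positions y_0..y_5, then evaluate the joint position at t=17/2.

y_0 = S_0(0) = a_0 = -3
y_1 = S_1(0) = a_1 = -1
y_2 = S_2(0) = a_2 = 0
y_3 = S_3(0) = a_3 = -3
y_4 = S_4(0) = a_4 = -4
y_5 = S_4(2) = 2
t_q=17/2 is in segment 4 (τ=1/2); S_4(τ)=-143565/48704

y_0=-3 y_1=-1 y_2=0 y_3=-3 y_4=-4 y_5=2
S(17/2) = -143565/48704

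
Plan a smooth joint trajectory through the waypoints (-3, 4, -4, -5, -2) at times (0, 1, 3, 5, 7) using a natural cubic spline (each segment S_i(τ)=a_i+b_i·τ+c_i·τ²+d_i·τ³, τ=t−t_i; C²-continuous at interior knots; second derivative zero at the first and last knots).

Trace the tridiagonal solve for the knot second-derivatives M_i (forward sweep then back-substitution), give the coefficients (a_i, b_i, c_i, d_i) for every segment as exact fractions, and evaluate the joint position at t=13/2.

  seg 0: a=-3 b=751/82 c=0 d=-177/82
  seg 1: a=4 b=110/41 c=-531/82 d=257/164
  seg 2: a=-4 b=-181/41 c=120/41 d=-159/328
  seg 3: a=-5 b=121/82 c=3/164 d=-1/328
S(13/2) = -7231/2624

Δ: Δ0=7, Δ1=-4, Δ2=-1/2, Δ3=3/2
row 1: diag=6, rhs=-66; c'=1/3, d'=-11
row 2: denom=8−2·1/3=22/3; d'=(21−2·-11)/(22/3)=129/22
row 3: denom=8−2·3/11=82/11; d'=(12−2·129/22)/(82/11)=3/82
back: M3=3/82
back: M2=129/22−3/11·3/82=240/41
back: M1=-11−1/3·240/41=-531/41
M: M0=0, M1=-531/41, M2=240/41, M3=3/82, M4=0
seg 0: a=-3, c=M0/2=0, d=(M1−M0)/(6·1)=-177/82, b=Δ0−h0·(2M0+M1)/6=751/82
seg 1: a=4, c=M1/2=-531/82, d=(M2−M1)/(6·2)=257/164, b=Δ1−h1·(2M1+M2)/6=110/41
seg 2: a=-4, c=M2/2=120/41, d=(M3−M2)/(6·2)=-159/328, b=Δ2−h2·(2M2+M3)/6=-181/41
seg 3: a=-5, c=M3/2=3/164, d=(M4−M3)/(6·2)=-1/328, b=Δ3−h3·(2M3+M4)/6=121/82
t_q=13/2 → seg 3, τ=3/2; S=-5+121/82·τ+3/164·τ²+-1/328·τ³=-7231/2624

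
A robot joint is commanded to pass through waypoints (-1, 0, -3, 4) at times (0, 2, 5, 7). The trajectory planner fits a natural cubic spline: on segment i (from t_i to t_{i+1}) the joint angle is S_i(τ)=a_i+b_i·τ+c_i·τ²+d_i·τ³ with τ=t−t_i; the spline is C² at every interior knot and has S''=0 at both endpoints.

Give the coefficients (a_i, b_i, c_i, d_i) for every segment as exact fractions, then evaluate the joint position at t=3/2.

Δ: Δ0=1/2, Δ1=-1, Δ2=7/2
row 1: diag=10, rhs=-9; c'=3/10, d'=-9/10
row 2: denom=10−3·3/10=91/10; d'=(27−3·-9/10)/(91/10)=297/91
back: M2=297/91
back: M1=-9/10−3/10·297/91=-171/91
M: M0=0, M1=-171/91, M2=297/91, M3=0
seg 0: a=-1, c=M0/2=0, d=(M1−M0)/(6·2)=-57/364, b=Δ0−h0·(2M0+M1)/6=205/182
seg 1: a=0, c=M1/2=-171/182, d=(M2−M1)/(6·3)=2/7, b=Δ1−h1·(2M1+M2)/6=-137/182
seg 2: a=-3, c=M2/2=297/182, d=(M3−M2)/(6·2)=-99/364, b=Δ2−h2·(2M2+M3)/6=241/182
t_q=3/2 → seg 0, τ=3/2; S=-1+205/182·τ+0·τ²+-57/364·τ³=67/416

  seg 0: a=-1 b=205/182 c=0 d=-57/364
  seg 1: a=0 b=-137/182 c=-171/182 d=2/7
  seg 2: a=-3 b=241/182 c=297/182 d=-99/364
S(3/2) = 67/416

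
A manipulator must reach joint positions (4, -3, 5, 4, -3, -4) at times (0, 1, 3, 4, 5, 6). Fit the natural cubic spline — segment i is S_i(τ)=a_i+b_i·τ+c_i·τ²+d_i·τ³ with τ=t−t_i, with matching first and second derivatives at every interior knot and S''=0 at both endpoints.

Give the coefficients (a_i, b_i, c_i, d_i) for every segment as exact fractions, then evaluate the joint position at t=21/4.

  seg 0: a=4 b=-1057/114 c=0 d=259/114
  seg 1: a=-3 b=-140/57 c=259/38 d=-409/228
  seg 2: a=5 b=187/57 c=-75/19 d=-1/3
  seg 3: a=4 b=-320/57 c=-94/19 d=203/57
  seg 4: a=-3 b=-275/57 c=109/19 d=-109/57
S(21/4) = -4715/1216

Δ: Δ0=-7, Δ1=4, Δ2=-1, Δ3=-7, Δ4=-1
row 1: diag=6, rhs=66; c'=1/3, d'=11
row 2: denom=6−2·1/3=16/3; d'=(-30−2·11)/(16/3)=-39/4
row 3: denom=4−1·3/16=61/16; d'=(-36−1·-39/4)/(61/16)=-420/61
row 4: denom=4−1·16/61=228/61; d'=(36−1·-420/61)/(228/61)=218/19
back: M4=218/19
back: M3=-420/61−16/61·218/19=-188/19
back: M2=-39/4−3/16·-188/19=-150/19
back: M1=11−1/3·-150/19=259/19
M: M0=0, M1=259/19, M2=-150/19, M3=-188/19, M4=218/19, M5=0
seg 0: a=4, c=M0/2=0, d=(M1−M0)/(6·1)=259/114, b=Δ0−h0·(2M0+M1)/6=-1057/114
seg 1: a=-3, c=M1/2=259/38, d=(M2−M1)/(6·2)=-409/228, b=Δ1−h1·(2M1+M2)/6=-140/57
seg 2: a=5, c=M2/2=-75/19, d=(M3−M2)/(6·1)=-1/3, b=Δ2−h2·(2M2+M3)/6=187/57
seg 3: a=4, c=M3/2=-94/19, d=(M4−M3)/(6·1)=203/57, b=Δ3−h3·(2M3+M4)/6=-320/57
seg 4: a=-3, c=M4/2=109/19, d=(M5−M4)/(6·1)=-109/57, b=Δ4−h4·(2M4+M5)/6=-275/57
t_q=21/4 → seg 4, τ=1/4; S=-3+-275/57·τ+109/19·τ²+-109/57·τ³=-4715/1216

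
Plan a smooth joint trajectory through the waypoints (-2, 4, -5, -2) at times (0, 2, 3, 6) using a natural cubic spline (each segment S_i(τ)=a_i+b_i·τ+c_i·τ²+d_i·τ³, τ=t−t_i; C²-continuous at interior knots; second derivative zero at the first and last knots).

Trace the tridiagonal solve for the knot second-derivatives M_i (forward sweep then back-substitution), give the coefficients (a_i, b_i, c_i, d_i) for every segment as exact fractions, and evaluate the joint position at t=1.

  seg 0: a=-2 b=353/47 c=0 d=-53/47
  seg 1: a=4 b=-283/47 c=-318/47 d=178/47
  seg 2: a=-5 b=-385/47 c=216/47 d=-24/47
S(1) = 206/47

Δ: Δ0=3, Δ1=-9, Δ2=1
row 1: diag=6, rhs=-72; c'=1/6, d'=-12
row 2: denom=8−1·1/6=47/6; d'=(60−1·-12)/(47/6)=432/47
back: M2=432/47
back: M1=-12−1/6·432/47=-636/47
M: M0=0, M1=-636/47, M2=432/47, M3=0
seg 0: a=-2, c=M0/2=0, d=(M1−M0)/(6·2)=-53/47, b=Δ0−h0·(2M0+M1)/6=353/47
seg 1: a=4, c=M1/2=-318/47, d=(M2−M1)/(6·1)=178/47, b=Δ1−h1·(2M1+M2)/6=-283/47
seg 2: a=-5, c=M2/2=216/47, d=(M3−M2)/(6·3)=-24/47, b=Δ2−h2·(2M2+M3)/6=-385/47
t_q=1 → seg 0, τ=1; S=-2+353/47·τ+0·τ²+-53/47·τ³=206/47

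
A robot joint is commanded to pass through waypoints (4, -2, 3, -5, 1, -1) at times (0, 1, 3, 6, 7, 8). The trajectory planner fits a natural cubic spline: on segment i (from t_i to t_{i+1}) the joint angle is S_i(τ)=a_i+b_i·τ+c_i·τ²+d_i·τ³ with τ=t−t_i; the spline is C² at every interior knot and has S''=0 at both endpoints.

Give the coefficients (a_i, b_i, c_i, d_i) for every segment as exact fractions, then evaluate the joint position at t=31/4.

  seg 0: a=4 b=-9019/1140 c=0 d=2179/1140
  seg 1: a=-2 b=-1241/570 c=2179/380 d=-3871/2280
  seg 2: a=3 b=22/57 c=-423/95 d=979/855
  seg 3: a=-5 b=1307/285 c=556/95 d=-253/57
  seg 4: a=1 b=848/285 c=-709/95 d=709/285
S(31/4) = 101/1216

Δ: Δ0=-6, Δ1=5/2, Δ2=-8/3, Δ3=6, Δ4=-2
row 1: diag=6, rhs=51; c'=1/3, d'=17/2
row 2: denom=10−2·1/3=28/3; d'=(-31−2·17/2)/(28/3)=-36/7
row 3: denom=8−3·9/28=197/28; d'=(52−3·-36/7)/(197/28)=1888/197
row 4: denom=4−1·28/197=760/197; d'=(-48−1·1888/197)/(760/197)=-1418/95
back: M4=-1418/95
back: M3=1888/197−28/197·-1418/95=1112/95
back: M2=-36/7−9/28·1112/95=-846/95
back: M1=17/2−1/3·-846/95=2179/190
M: M0=0, M1=2179/190, M2=-846/95, M3=1112/95, M4=-1418/95, M5=0
seg 0: a=4, c=M0/2=0, d=(M1−M0)/(6·1)=2179/1140, b=Δ0−h0·(2M0+M1)/6=-9019/1140
seg 1: a=-2, c=M1/2=2179/380, d=(M2−M1)/(6·2)=-3871/2280, b=Δ1−h1·(2M1+M2)/6=-1241/570
seg 2: a=3, c=M2/2=-423/95, d=(M3−M2)/(6·3)=979/855, b=Δ2−h2·(2M2+M3)/6=22/57
seg 3: a=-5, c=M3/2=556/95, d=(M4−M3)/(6·1)=-253/57, b=Δ3−h3·(2M3+M4)/6=1307/285
seg 4: a=1, c=M4/2=-709/95, d=(M5−M4)/(6·1)=709/285, b=Δ4−h4·(2M4+M5)/6=848/285
t_q=31/4 → seg 4, τ=3/4; S=1+848/285·τ+-709/95·τ²+709/285·τ³=101/1216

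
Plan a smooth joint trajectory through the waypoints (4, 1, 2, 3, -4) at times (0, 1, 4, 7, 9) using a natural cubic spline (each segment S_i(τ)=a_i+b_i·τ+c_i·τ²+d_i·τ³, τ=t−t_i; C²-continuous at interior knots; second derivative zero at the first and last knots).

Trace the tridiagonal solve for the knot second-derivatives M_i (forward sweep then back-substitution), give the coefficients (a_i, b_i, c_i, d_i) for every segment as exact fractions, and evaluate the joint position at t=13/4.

  seg 0: a=4 b=-5459/1596 c=0 d=671/1596
  seg 1: a=1 b=-1723/798 c=671/532 d=-229/1596
  seg 2: a=2 b=2449/1596 c=-4/133 d=-197/1596
  seg 3: a=3 b=-1579/798 c=-607/532 d=607/3192
S(13/4) = 30397/34048

Δ: Δ0=-3, Δ1=1/3, Δ2=1/3, Δ3=-7/2
row 1: diag=8, rhs=20; c'=3/8, d'=5/2
row 2: denom=12−3·3/8=87/8; d'=(0−3·5/2)/(87/8)=-20/29
row 3: denom=10−3·8/29=266/29; d'=(-23−3·-20/29)/(266/29)=-607/266
back: M3=-607/266
back: M2=-20/29−8/29·-607/266=-8/133
back: M1=5/2−3/8·-8/133=671/266
M: M0=0, M1=671/266, M2=-8/133, M3=-607/266, M4=0
seg 0: a=4, c=M0/2=0, d=(M1−M0)/(6·1)=671/1596, b=Δ0−h0·(2M0+M1)/6=-5459/1596
seg 1: a=1, c=M1/2=671/532, d=(M2−M1)/(6·3)=-229/1596, b=Δ1−h1·(2M1+M2)/6=-1723/798
seg 2: a=2, c=M2/2=-4/133, d=(M3−M2)/(6·3)=-197/1596, b=Δ2−h2·(2M2+M3)/6=2449/1596
seg 3: a=3, c=M3/2=-607/532, d=(M4−M3)/(6·2)=607/3192, b=Δ3−h3·(2M3+M4)/6=-1579/798
t_q=13/4 → seg 1, τ=9/4; S=1+-1723/798·τ+671/532·τ²+-229/1596·τ³=30397/34048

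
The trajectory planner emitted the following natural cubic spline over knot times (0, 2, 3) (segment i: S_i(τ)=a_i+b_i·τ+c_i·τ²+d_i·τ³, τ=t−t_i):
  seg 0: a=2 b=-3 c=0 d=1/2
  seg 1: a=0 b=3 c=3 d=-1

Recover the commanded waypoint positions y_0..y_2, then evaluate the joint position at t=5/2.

y_0=2 y_1=0 y_2=5
S(5/2) = 17/8

y_0 = S_0(0) = a_0 = 2
y_1 = S_1(0) = a_1 = 0
y_2 = S_1(1) = 5
t_q=5/2 is in segment 1 (τ=1/2); S_1(τ)=17/8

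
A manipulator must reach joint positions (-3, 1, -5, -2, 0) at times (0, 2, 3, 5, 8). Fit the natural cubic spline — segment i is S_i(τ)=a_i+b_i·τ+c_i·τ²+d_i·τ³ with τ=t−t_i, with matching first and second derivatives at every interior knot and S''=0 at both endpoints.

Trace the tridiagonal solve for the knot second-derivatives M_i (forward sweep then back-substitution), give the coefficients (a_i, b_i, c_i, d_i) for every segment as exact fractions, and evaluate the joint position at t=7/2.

  seg 0: a=-3 b=2552/489 c=0 d=-787/978
  seg 1: a=1 b=-2170/489 c=-787/163 d=1597/489
  seg 2: a=-5 b=-2101/489 c=810/163 d=-4051/3912
  seg 3: a=-2 b=3085/978 c=-811/652 d=811/5868
S(7/2) = -62961/10432

Δ: Δ0=2, Δ1=-6, Δ2=3/2, Δ3=2/3
row 1: diag=6, rhs=-48; c'=1/6, d'=-8
row 2: denom=6−1·1/6=35/6; d'=(45−1·-8)/(35/6)=318/35
row 3: denom=10−2·12/35=326/35; d'=(-5−2·318/35)/(326/35)=-811/326
back: M3=-811/326
back: M2=318/35−12/35·-811/326=1620/163
back: M1=-8−1/6·1620/163=-1574/163
M: M0=0, M1=-1574/163, M2=1620/163, M3=-811/326, M4=0
seg 0: a=-3, c=M0/2=0, d=(M1−M0)/(6·2)=-787/978, b=Δ0−h0·(2M0+M1)/6=2552/489
seg 1: a=1, c=M1/2=-787/163, d=(M2−M1)/(6·1)=1597/489, b=Δ1−h1·(2M1+M2)/6=-2170/489
seg 2: a=-5, c=M2/2=810/163, d=(M3−M2)/(6·2)=-4051/3912, b=Δ2−h2·(2M2+M3)/6=-2101/489
seg 3: a=-2, c=M3/2=-811/652, d=(M4−M3)/(6·3)=811/5868, b=Δ3−h3·(2M3+M4)/6=3085/978
t_q=7/2 → seg 2, τ=1/2; S=-5+-2101/489·τ+810/163·τ²+-4051/3912·τ³=-62961/10432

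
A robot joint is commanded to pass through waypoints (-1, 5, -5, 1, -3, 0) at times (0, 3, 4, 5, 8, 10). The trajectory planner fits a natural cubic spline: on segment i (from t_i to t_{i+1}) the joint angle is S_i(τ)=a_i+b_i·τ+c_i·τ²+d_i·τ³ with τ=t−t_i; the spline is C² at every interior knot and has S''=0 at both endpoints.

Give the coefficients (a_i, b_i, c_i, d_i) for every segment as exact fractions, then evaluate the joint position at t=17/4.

Δ: Δ0=2, Δ1=-10, Δ2=6, Δ3=-4/3, Δ4=3/2
row 1: diag=8, rhs=-72; c'=1/8, d'=-9
row 2: denom=4−1·1/8=31/8; d'=(96−1·-9)/(31/8)=840/31
row 3: denom=8−1·8/31=240/31; d'=(-44−1·840/31)/(240/31)=-551/60
row 4: denom=10−3·31/80=707/80; d'=(17−3·-551/60)/(707/80)=3564/707
back: M4=3564/707
back: M3=-551/60−31/80·3564/707=-23621/2121
back: M2=840/31−8/31·-23621/2121=63568/2121
back: M1=-9−1/8·63568/2121=-27035/2121
M: M0=0, M1=-27035/2121, M2=63568/2121, M3=-23621/2121, M4=3564/707, M5=0
seg 0: a=-1, c=M0/2=0, d=(M1−M0)/(6·3)=-27035/38178, b=Δ0−h0·(2M0+M1)/6=35519/4242
seg 1: a=5, c=M1/2=-27035/4242, d=(M2−M1)/(6·1)=10067/1414, b=Δ1−h1·(2M1+M2)/6=-22793/2121
seg 2: a=-5, c=M2/2=31784/2121, d=(M3−M2)/(6·1)=-29063/4242, b=Δ2−h2·(2M2+M3)/6=-9053/4242
seg 3: a=1, c=M3/2=-23621/4242, d=(M4−M3)/(6·3)=34313/38178, b=Δ3−h3·(2M3+M4)/6=5149/707
seg 4: a=-3, c=M4/2=1782/707, d=(M5−M4)/(6·2)=-297/707, b=Δ4−h4·(2M4+M5)/6=-2631/1414
t_q=17/4 → seg 2, τ=1/4; S=-5+-9053/4242·τ+31784/2121·τ²+-29063/4242·τ³=-425693/90496

  seg 0: a=-1 b=35519/4242 c=0 d=-27035/38178
  seg 1: a=5 b=-22793/2121 c=-27035/4242 d=10067/1414
  seg 2: a=-5 b=-9053/4242 c=31784/2121 d=-29063/4242
  seg 3: a=1 b=5149/707 c=-23621/4242 d=34313/38178
  seg 4: a=-3 b=-2631/1414 c=1782/707 d=-297/707
S(17/4) = -425693/90496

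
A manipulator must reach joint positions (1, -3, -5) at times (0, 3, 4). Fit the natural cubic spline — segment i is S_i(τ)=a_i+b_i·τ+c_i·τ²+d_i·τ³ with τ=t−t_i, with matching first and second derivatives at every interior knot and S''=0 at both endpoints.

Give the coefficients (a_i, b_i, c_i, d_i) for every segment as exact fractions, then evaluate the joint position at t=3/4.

  seg 0: a=1 b=-13/12 c=0 d=-1/36
  seg 1: a=-3 b=-11/6 c=-1/4 d=1/12
S(3/4) = 45/256

Δ: Δ0=-4/3, Δ1=-2
row 1: diag=8, rhs=-4; c'=1/8, d'=-1/2
back: M1=-1/2
M: M0=0, M1=-1/2, M2=0
seg 0: a=1, c=M0/2=0, d=(M1−M0)/(6·3)=-1/36, b=Δ0−h0·(2M0+M1)/6=-13/12
seg 1: a=-3, c=M1/2=-1/4, d=(M2−M1)/(6·1)=1/12, b=Δ1−h1·(2M1+M2)/6=-11/6
t_q=3/4 → seg 0, τ=3/4; S=1+-13/12·τ+0·τ²+-1/36·τ³=45/256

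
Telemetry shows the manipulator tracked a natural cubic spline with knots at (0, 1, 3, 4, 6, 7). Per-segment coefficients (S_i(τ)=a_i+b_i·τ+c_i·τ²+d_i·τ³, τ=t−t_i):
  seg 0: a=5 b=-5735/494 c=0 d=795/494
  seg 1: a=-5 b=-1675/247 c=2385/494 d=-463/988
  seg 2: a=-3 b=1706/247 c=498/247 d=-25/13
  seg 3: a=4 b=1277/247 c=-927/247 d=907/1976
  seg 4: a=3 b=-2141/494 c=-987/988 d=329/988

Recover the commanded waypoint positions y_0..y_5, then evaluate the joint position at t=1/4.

y_0 = S_0(0) = a_0 = 5
y_1 = S_1(0) = a_1 = -5
y_2 = S_2(0) = a_2 = -3
y_3 = S_3(0) = a_3 = 4
y_4 = S_4(0) = a_4 = 3
y_5 = S_4(1) = -2
t_q=1/4 is in segment 0 (τ=1/4); S_0(τ)=67115/31616

y_0=5 y_1=-5 y_2=-3 y_3=4 y_4=3 y_5=-2
S(1/4) = 67115/31616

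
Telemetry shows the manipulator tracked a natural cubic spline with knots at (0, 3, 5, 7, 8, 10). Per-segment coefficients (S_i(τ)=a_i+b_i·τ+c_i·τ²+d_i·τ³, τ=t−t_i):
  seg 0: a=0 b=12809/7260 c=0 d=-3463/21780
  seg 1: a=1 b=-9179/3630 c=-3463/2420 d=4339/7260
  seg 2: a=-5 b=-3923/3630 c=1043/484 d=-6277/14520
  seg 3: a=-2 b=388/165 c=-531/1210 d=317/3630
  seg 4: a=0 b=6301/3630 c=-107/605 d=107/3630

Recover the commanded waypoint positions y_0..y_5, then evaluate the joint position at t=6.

y_0 = S_0(0) = a_0 = 0
y_1 = S_1(0) = a_1 = 1
y_2 = S_2(0) = a_2 = -5
y_3 = S_3(0) = a_3 = -2
y_4 = S_4(0) = a_4 = 0
y_5 = S_4(2) = 3
t_q=6 is in segment 2 (τ=1); S_2(τ)=-21093/4840

y_0=0 y_1=1 y_2=-5 y_3=-2 y_4=0 y_5=3
S(6) = -21093/4840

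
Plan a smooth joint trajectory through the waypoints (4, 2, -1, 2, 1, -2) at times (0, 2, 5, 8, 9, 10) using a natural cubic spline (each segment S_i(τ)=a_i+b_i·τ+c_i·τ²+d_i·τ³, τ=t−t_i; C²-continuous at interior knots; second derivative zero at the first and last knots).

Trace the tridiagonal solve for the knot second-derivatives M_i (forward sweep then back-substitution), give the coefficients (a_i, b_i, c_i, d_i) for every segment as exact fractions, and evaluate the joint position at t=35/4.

  seg 0: a=4 b=-867/1027 c=0 d=-40/1027
  seg 1: a=2 b=-1347/1027 c=-240/1027 d=80/711
  seg 2: a=-1 b=333/1027 c=800/1027 d=-1706/9243
  seg 3: a=2 b=15/1027 c=-906/1027 d=-136/1027
  seg 4: a=1 b=-2205/1027 c=-1314/1027 d=438/1027
S(35/4) = 461/316

Δ: Δ0=-1, Δ1=-1, Δ2=1, Δ3=-1, Δ4=-3
row 1: diag=10, rhs=0; c'=3/10, d'=0
row 2: denom=12−3·3/10=111/10; d'=(12−3·0)/(111/10)=40/37
row 3: denom=8−3·10/37=266/37; d'=(-12−3·40/37)/(266/37)=-282/133
row 4: denom=4−1·37/266=1027/266; d'=(-12−1·-282/133)/(1027/266)=-2628/1027
back: M4=-2628/1027
back: M3=-282/133−37/266·-2628/1027=-1812/1027
back: M2=40/37−10/37·-1812/1027=1600/1027
back: M1=0−3/10·1600/1027=-480/1027
M: M0=0, M1=-480/1027, M2=1600/1027, M3=-1812/1027, M4=-2628/1027, M5=0
seg 0: a=4, c=M0/2=0, d=(M1−M0)/(6·2)=-40/1027, b=Δ0−h0·(2M0+M1)/6=-867/1027
seg 1: a=2, c=M1/2=-240/1027, d=(M2−M1)/(6·3)=80/711, b=Δ1−h1·(2M1+M2)/6=-1347/1027
seg 2: a=-1, c=M2/2=800/1027, d=(M3−M2)/(6·3)=-1706/9243, b=Δ2−h2·(2M2+M3)/6=333/1027
seg 3: a=2, c=M3/2=-906/1027, d=(M4−M3)/(6·1)=-136/1027, b=Δ3−h3·(2M3+M4)/6=15/1027
seg 4: a=1, c=M4/2=-1314/1027, d=(M5−M4)/(6·1)=438/1027, b=Δ4−h4·(2M4+M5)/6=-2205/1027
t_q=35/4 → seg 3, τ=3/4; S=2+15/1027·τ+-906/1027·τ²+-136/1027·τ³=461/316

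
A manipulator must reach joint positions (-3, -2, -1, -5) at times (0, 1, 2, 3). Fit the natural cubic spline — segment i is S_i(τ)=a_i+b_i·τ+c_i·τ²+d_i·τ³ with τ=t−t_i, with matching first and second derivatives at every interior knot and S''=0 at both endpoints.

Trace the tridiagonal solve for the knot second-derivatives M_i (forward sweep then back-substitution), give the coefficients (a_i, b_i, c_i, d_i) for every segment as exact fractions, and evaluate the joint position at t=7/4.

Δ: Δ0=1, Δ1=1, Δ2=-4
row 1: diag=4, rhs=0; c'=1/4, d'=0
row 2: denom=4−1·1/4=15/4; d'=(-30−1·0)/(15/4)=-8
back: M2=-8
back: M1=0−1/4·-8=2
M: M0=0, M1=2, M2=-8, M3=0
seg 0: a=-3, c=M0/2=0, d=(M1−M0)/(6·1)=1/3, b=Δ0−h0·(2M0+M1)/6=2/3
seg 1: a=-2, c=M1/2=1, d=(M2−M1)/(6·1)=-5/3, b=Δ1−h1·(2M1+M2)/6=5/3
seg 2: a=-1, c=M2/2=-4, d=(M3−M2)/(6·1)=4/3, b=Δ2−h2·(2M2+M3)/6=-4/3
t_q=7/4 → seg 1, τ=3/4; S=-2+5/3·τ+1·τ²+-5/3·τ³=-57/64

  seg 0: a=-3 b=2/3 c=0 d=1/3
  seg 1: a=-2 b=5/3 c=1 d=-5/3
  seg 2: a=-1 b=-4/3 c=-4 d=4/3
S(7/4) = -57/64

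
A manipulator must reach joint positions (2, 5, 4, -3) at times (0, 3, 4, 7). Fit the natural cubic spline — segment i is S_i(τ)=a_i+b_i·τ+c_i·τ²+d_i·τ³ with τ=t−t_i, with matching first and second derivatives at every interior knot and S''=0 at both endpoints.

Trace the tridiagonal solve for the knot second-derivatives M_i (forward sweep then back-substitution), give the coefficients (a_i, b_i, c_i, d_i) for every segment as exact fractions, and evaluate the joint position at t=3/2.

  seg 0: a=2 b=107/63 c=0 d=-44/567
  seg 1: a=5 b=-25/63 c=-44/63 d=2/21
  seg 2: a=4 b=-95/63 c=-26/63 d=26/567
S(3/2) = 30/7

Δ: Δ0=1, Δ1=-1, Δ2=-7/3
row 1: diag=8, rhs=-12; c'=1/8, d'=-3/2
row 2: denom=8−1·1/8=63/8; d'=(-8−1·-3/2)/(63/8)=-52/63
back: M2=-52/63
back: M1=-3/2−1/8·-52/63=-88/63
M: M0=0, M1=-88/63, M2=-52/63, M3=0
seg 0: a=2, c=M0/2=0, d=(M1−M0)/(6·3)=-44/567, b=Δ0−h0·(2M0+M1)/6=107/63
seg 1: a=5, c=M1/2=-44/63, d=(M2−M1)/(6·1)=2/21, b=Δ1−h1·(2M1+M2)/6=-25/63
seg 2: a=4, c=M2/2=-26/63, d=(M3−M2)/(6·3)=26/567, b=Δ2−h2·(2M2+M3)/6=-95/63
t_q=3/2 → seg 0, τ=3/2; S=2+107/63·τ+0·τ²+-44/567·τ³=30/7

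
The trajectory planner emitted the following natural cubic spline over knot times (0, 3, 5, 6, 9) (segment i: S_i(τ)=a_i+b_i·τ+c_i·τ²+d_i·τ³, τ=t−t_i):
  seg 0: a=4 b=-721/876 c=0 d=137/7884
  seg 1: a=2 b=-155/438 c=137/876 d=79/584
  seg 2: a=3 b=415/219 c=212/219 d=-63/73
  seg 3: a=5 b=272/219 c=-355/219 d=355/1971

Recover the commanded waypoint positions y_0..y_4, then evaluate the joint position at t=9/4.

y_0 = S_0(0) = a_0 = 4
y_1 = S_1(0) = a_1 = 2
y_2 = S_2(0) = a_2 = 3
y_3 = S_3(0) = a_3 = 5
y_4 = S_3(3) = -1
t_q=9/4 is in segment 0 (τ=9/4); S_0(τ)=43843/18688

y_0=4 y_1=2 y_2=3 y_3=5 y_4=-1
S(9/4) = 43843/18688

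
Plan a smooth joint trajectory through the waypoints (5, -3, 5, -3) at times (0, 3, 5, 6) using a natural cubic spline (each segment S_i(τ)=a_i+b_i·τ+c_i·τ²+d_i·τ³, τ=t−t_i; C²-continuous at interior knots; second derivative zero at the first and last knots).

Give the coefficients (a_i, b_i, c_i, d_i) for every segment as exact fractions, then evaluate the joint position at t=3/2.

Δ: Δ0=-8/3, Δ1=4, Δ2=-8
row 1: diag=10, rhs=40; c'=1/5, d'=4
row 2: denom=6−2·1/5=28/5; d'=(-72−2·4)/(28/5)=-100/7
back: M2=-100/7
back: M1=4−1/5·-100/7=48/7
M: M0=0, M1=48/7, M2=-100/7, M3=0
seg 0: a=5, c=M0/2=0, d=(M1−M0)/(6·3)=8/21, b=Δ0−h0·(2M0+M1)/6=-128/21
seg 1: a=-3, c=M1/2=24/7, d=(M2−M1)/(6·2)=-37/21, b=Δ1−h1·(2M1+M2)/6=88/21
seg 2: a=5, c=M2/2=-50/7, d=(M3−M2)/(6·1)=50/21, b=Δ2−h2·(2M2+M3)/6=-68/21
t_q=3/2 → seg 0, τ=3/2; S=5+-128/21·τ+0·τ²+8/21·τ³=-20/7

  seg 0: a=5 b=-128/21 c=0 d=8/21
  seg 1: a=-3 b=88/21 c=24/7 d=-37/21
  seg 2: a=5 b=-68/21 c=-50/7 d=50/21
S(3/2) = -20/7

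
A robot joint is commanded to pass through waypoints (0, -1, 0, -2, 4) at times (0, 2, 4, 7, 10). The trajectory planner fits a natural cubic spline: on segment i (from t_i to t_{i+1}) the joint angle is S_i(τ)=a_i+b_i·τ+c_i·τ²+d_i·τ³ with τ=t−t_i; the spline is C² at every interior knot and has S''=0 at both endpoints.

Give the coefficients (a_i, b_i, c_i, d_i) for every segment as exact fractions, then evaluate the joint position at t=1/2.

Δ: Δ0=-1/2, Δ1=1/2, Δ2=-2/3, Δ3=2
row 1: diag=8, rhs=6; c'=1/4, d'=3/4
row 2: denom=10−2·1/4=19/2; d'=(-7−2·3/4)/(19/2)=-17/19
row 3: denom=12−3·6/19=210/19; d'=(16−3·-17/19)/(210/19)=71/42
back: M3=71/42
back: M2=-17/19−6/19·71/42=-10/7
back: M1=3/4−1/4·-10/7=31/28
M: M0=0, M1=31/28, M2=-10/7, M3=71/42, M4=0
seg 0: a=0, c=M0/2=0, d=(M1−M0)/(6·2)=31/336, b=Δ0−h0·(2M0+M1)/6=-73/84
seg 1: a=-1, c=M1/2=31/56, d=(M2−M1)/(6·2)=-71/336, b=Δ1−h1·(2M1+M2)/6=5/21
seg 2: a=0, c=M2/2=-5/7, d=(M3−M2)/(6·3)=131/756, b=Δ2−h2·(2M2+M3)/6=-1/12
seg 3: a=-2, c=M3/2=71/84, d=(M4−M3)/(6·3)=-71/756, b=Δ3−h3·(2M3+M4)/6=13/42
t_q=1/2 → seg 0, τ=1/2; S=0+-73/84·τ+0·τ²+31/336·τ³=-379/896

  seg 0: a=0 b=-73/84 c=0 d=31/336
  seg 1: a=-1 b=5/21 c=31/56 d=-71/336
  seg 2: a=0 b=-1/12 c=-5/7 d=131/756
  seg 3: a=-2 b=13/42 c=71/84 d=-71/756
S(1/2) = -379/896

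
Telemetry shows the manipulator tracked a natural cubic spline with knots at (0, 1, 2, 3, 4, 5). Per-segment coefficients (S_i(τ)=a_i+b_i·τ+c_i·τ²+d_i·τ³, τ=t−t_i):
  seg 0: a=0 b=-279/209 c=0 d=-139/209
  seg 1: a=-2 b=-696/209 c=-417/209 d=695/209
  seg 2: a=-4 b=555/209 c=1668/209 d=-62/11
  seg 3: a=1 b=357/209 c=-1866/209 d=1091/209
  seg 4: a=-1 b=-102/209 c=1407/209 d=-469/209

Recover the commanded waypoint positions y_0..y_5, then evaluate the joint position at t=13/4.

y_0=0 y_1=-2 y_2=-4 y_3=1 y_4=-1 y_5=3
S(13/4) = 12715/13376

y_0 = S_0(0) = a_0 = 0
y_1 = S_1(0) = a_1 = -2
y_2 = S_2(0) = a_2 = -4
y_3 = S_3(0) = a_3 = 1
y_4 = S_4(0) = a_4 = -1
y_5 = S_4(1) = 3
t_q=13/4 is in segment 3 (τ=1/4); S_3(τ)=12715/13376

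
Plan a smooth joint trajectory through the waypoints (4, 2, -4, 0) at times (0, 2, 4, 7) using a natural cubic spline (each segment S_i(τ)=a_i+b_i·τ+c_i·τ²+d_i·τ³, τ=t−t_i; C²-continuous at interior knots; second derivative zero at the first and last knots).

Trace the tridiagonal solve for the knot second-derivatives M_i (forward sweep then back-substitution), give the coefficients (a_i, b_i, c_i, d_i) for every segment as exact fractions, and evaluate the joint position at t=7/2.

  seg 0: a=4 b=-14/57 c=0 d=-43/228
  seg 1: a=2 b=-143/57 c=-43/38 d=101/228
  seg 2: a=-4 b=-98/57 c=29/19 d=-29/171
S(7/2) = -1711/608

Δ: Δ0=-1, Δ1=-3, Δ2=4/3
row 1: diag=8, rhs=-12; c'=1/4, d'=-3/2
row 2: denom=10−2·1/4=19/2; d'=(26−2·-3/2)/(19/2)=58/19
back: M2=58/19
back: M1=-3/2−1/4·58/19=-43/19
M: M0=0, M1=-43/19, M2=58/19, M3=0
seg 0: a=4, c=M0/2=0, d=(M1−M0)/(6·2)=-43/228, b=Δ0−h0·(2M0+M1)/6=-14/57
seg 1: a=2, c=M1/2=-43/38, d=(M2−M1)/(6·2)=101/228, b=Δ1−h1·(2M1+M2)/6=-143/57
seg 2: a=-4, c=M2/2=29/19, d=(M3−M2)/(6·3)=-29/171, b=Δ2−h2·(2M2+M3)/6=-98/57
t_q=7/2 → seg 1, τ=3/2; S=2+-143/57·τ+-43/38·τ²+101/228·τ³=-1711/608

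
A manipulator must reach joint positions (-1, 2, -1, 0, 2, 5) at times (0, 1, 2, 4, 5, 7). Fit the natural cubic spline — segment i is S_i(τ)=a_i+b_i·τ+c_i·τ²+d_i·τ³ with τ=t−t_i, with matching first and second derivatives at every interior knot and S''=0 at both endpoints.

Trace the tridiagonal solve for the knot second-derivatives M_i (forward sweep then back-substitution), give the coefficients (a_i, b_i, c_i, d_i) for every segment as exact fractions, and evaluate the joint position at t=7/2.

Δ: Δ0=3, Δ1=-3, Δ2=1/2, Δ3=2, Δ4=3/2
row 1: diag=4, rhs=-36; c'=1/4, d'=-9
row 2: denom=6−1·1/4=23/4; d'=(21−1·-9)/(23/4)=120/23
row 3: denom=6−2·8/23=122/23; d'=(9−2·120/23)/(122/23)=-33/122
row 4: denom=6−1·23/122=709/122; d'=(-3−1·-33/122)/(709/122)=-333/709
back: M4=-333/709
back: M3=-33/122−23/122·-333/709=-129/709
back: M2=120/23−8/23·-129/709=3744/709
back: M1=-9−1/4·3744/709=-7317/709
M: M0=0, M1=-7317/709, M2=3744/709, M3=-129/709, M4=-333/709, M5=0
seg 0: a=-1, c=M0/2=0, d=(M1−M0)/(6·1)=-2439/1418, b=Δ0−h0·(2M0+M1)/6=6693/1418
seg 1: a=2, c=M1/2=-7317/1418, d=(M2−M1)/(6·1)=3687/1418, b=Δ1−h1·(2M1+M2)/6=-312/709
seg 2: a=-1, c=M2/2=1872/709, d=(M3−M2)/(6·2)=-1291/2836, b=Δ2−h2·(2M2+M3)/6=-4197/1418
seg 3: a=0, c=M3/2=-129/1418, d=(M4−M3)/(6·1)=-34/709, b=Δ3−h3·(2M3+M4)/6=3033/1418
seg 4: a=2, c=M4/2=-333/1418, d=(M5−M4)/(6·2)=111/2836, b=Δ4−h4·(2M4+M5)/6=2571/1418
t_q=7/2 → seg 2, τ=3/2; S=-1+-4197/1418·τ+1872/709·τ²+-1291/2836·τ³=-23489/22688

  seg 0: a=-1 b=6693/1418 c=0 d=-2439/1418
  seg 1: a=2 b=-312/709 c=-7317/1418 d=3687/1418
  seg 2: a=-1 b=-4197/1418 c=1872/709 d=-1291/2836
  seg 3: a=0 b=3033/1418 c=-129/1418 d=-34/709
  seg 4: a=2 b=2571/1418 c=-333/1418 d=111/2836
S(7/2) = -23489/22688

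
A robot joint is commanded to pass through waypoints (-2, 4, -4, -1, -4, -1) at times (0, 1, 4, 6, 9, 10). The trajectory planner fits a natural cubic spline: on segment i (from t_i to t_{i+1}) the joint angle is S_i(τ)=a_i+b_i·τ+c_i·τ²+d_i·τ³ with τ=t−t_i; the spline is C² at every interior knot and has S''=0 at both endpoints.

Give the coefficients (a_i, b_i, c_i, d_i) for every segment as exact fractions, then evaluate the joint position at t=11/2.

  seg 0: a=-2 b=23777/3190 c=0 d=-4637/3190
  seg 1: a=4 b=4933/1595 c=-13911/3190 d=6371/7830
  seg 2: a=-4 b=-3519/3190 c=14174/4785 d=-137/165
  seg 3: a=-1 b=7483/9570 c=-9664/4785 d=3721/7830
  seg 4: a=-4 b=7154/4785 c=7201/3190 d=-7201/9570
S(11/2) = -22867/12760

Δ: Δ0=6, Δ1=-8/3, Δ2=3/2, Δ3=-1, Δ4=3
row 1: diag=8, rhs=-52; c'=3/8, d'=-13/2
row 2: denom=10−3·3/8=71/8; d'=(25−3·-13/2)/(71/8)=356/71
row 3: denom=10−2·16/71=678/71; d'=(-15−2·356/71)/(678/71)=-1777/678
row 4: denom=8−3·71/226=1595/226; d'=(24−3·-1777/678)/(1595/226)=7201/1595
back: M4=7201/1595
back: M3=-1777/678−71/226·7201/1595=-19328/4785
back: M2=356/71−16/71·-19328/4785=28348/4785
back: M1=-13/2−3/8·28348/4785=-13911/1595
M: M0=0, M1=-13911/1595, M2=28348/4785, M3=-19328/4785, M4=7201/1595, M5=0
seg 0: a=-2, c=M0/2=0, d=(M1−M0)/(6·1)=-4637/3190, b=Δ0−h0·(2M0+M1)/6=23777/3190
seg 1: a=4, c=M1/2=-13911/3190, d=(M2−M1)/(6·3)=6371/7830, b=Δ1−h1·(2M1+M2)/6=4933/1595
seg 2: a=-4, c=M2/2=14174/4785, d=(M3−M2)/(6·2)=-137/165, b=Δ2−h2·(2M2+M3)/6=-3519/3190
seg 3: a=-1, c=M3/2=-9664/4785, d=(M4−M3)/(6·3)=3721/7830, b=Δ3−h3·(2M3+M4)/6=7483/9570
seg 4: a=-4, c=M4/2=7201/3190, d=(M5−M4)/(6·1)=-7201/9570, b=Δ4−h4·(2M4+M5)/6=7154/4785
t_q=11/2 → seg 2, τ=3/2; S=-4+-3519/3190·τ+14174/4785·τ²+-137/165·τ³=-22867/12760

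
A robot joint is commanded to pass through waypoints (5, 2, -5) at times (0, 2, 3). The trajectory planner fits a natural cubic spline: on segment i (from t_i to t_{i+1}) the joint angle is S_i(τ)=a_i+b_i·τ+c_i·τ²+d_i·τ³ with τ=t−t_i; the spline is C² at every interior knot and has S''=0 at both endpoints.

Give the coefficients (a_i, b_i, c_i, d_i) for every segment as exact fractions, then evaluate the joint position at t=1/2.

  seg 0: a=5 b=1/3 c=0 d=-11/24
  seg 1: a=2 b=-31/6 c=-11/4 d=11/12
S(1/2) = 327/64

Δ: Δ0=-3/2, Δ1=-7
row 1: diag=6, rhs=-33; c'=1/6, d'=-11/2
back: M1=-11/2
M: M0=0, M1=-11/2, M2=0
seg 0: a=5, c=M0/2=0, d=(M1−M0)/(6·2)=-11/24, b=Δ0−h0·(2M0+M1)/6=1/3
seg 1: a=2, c=M1/2=-11/4, d=(M2−M1)/(6·1)=11/12, b=Δ1−h1·(2M1+M2)/6=-31/6
t_q=1/2 → seg 0, τ=1/2; S=5+1/3·τ+0·τ²+-11/24·τ³=327/64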